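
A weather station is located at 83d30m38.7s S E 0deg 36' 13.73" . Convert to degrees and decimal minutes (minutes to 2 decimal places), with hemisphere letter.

83° 30.65′ S, 0° 36.23′ E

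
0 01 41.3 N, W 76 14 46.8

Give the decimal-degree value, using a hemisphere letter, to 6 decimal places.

0.028139° N, 76.246333° W

Latitude: 1′ + 41.3″ = 1.68833′; 0 + 1.68833/60 = 0.0281389
Lon: 76 + 14/60 + 46.8/3600 = 76.2463333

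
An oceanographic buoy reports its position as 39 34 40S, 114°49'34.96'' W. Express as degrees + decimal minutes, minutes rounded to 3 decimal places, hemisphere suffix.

39° 34.667′ S, 114° 49.583′ W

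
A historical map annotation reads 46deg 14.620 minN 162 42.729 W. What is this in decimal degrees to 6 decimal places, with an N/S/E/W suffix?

Latitude: 46 + 14.62/60 = 46.2436667
Lon: 162 + 42.729/60 = 162.7121500

46.243667° N, 162.712150° W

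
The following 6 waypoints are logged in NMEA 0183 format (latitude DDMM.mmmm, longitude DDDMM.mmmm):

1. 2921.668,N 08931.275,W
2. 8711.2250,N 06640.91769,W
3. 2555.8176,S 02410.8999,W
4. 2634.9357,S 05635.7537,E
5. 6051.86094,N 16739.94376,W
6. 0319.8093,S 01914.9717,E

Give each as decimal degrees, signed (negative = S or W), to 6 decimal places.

1. 29.361133, -89.521250
2. 87.187083, -66.681962
3. -25.930293, -24.181665
4. -26.582262, 56.595895
5. 60.864349, -167.665729
6. -3.330155, 19.249528

Point 1:
  Latitude: degrees = first 2 digits = 29, minutes = 21.668; 29 + 21.668/60 = 29.3611333
  N ⇒ keep positive
  λ: degrees = first 3 digits = 89, minutes = 31.275; 89 + 31.275/60 = 89.5212500
  W → negative
Point 2:
  Lat: degrees = first 2 digits = 87, minutes = 11.225; 87 + 11.225/60 = 87.1870833
  N → positive
  Longitude: split at 3 digits → 066° and 40.91769′; 66 + 40.91769/60 = 66.6819615
  W ⇒ negate
Point 3:
  Latitude: split at 2 digits → 25° and 55.8176′; 25 + 55.8176/60 = 25.9302933
  S ⇒ negate
  Lon: split at 3 digits → 024° and 10.8999′; 24 + 10.8999/60 = 24.1816650
  hemisphere W, so the sign is −
Point 4:
  φ: degrees = first 2 digits = 26, minutes = 34.9357; 26 + 34.9357/60 = 26.5822617
  S ⇒ negate
  λ: degrees = first 3 digits = 56, minutes = 35.7537; 56 + 35.7537/60 = 56.5958950
  E ⇒ keep positive
Point 5:
  φ: split at 2 digits → 60° and 51.86094′; 60 + 51.86094/60 = 60.8643490
  N ⇒ keep positive
  Lon: degrees = first 3 digits = 167, minutes = 39.94376; 167 + 39.94376/60 = 167.6657293
  W ⇒ negate
Point 6:
  Latitude: degrees = first 2 digits = 3, minutes = 19.8093; 3 + 19.8093/60 = 3.3301550
  S → negative
  λ: split at 3 digits → 019° and 14.9717′; 19 + 14.9717/60 = 19.2495283
  E → positive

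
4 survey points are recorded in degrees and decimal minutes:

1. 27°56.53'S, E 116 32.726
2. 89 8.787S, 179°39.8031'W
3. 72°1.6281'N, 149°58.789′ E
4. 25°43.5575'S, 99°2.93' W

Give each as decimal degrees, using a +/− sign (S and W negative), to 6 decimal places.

1. -27.942167, 116.545433
2. -89.146450, -179.663385
3. 72.027135, 149.979817
4. -25.725958, -99.048833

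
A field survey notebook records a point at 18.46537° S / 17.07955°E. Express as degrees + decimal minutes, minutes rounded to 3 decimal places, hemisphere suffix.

18° 27.922′ S, 17° 4.773′ E

Lat: 18° + 0.465370 × 60 = 18° 27.92220′
Lon: 17° + 0.079550 × 60 = 17° 4.77300′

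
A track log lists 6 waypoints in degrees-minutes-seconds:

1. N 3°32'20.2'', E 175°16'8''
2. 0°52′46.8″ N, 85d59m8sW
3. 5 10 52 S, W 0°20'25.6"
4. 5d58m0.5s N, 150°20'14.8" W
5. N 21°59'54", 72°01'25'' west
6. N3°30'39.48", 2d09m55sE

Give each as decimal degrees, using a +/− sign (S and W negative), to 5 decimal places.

1. 3.53894, 175.26889
2. 0.87967, -85.98556
3. -5.18111, -0.34044
4. 5.96681, -150.33744
5. 21.99833, -72.02361
6. 3.51097, 2.16528

Point 1:
  Latitude: 3 + 32/60 + 20.2/3600 = 3.538944
  N ⇒ keep positive
  Longitude: 16′ + 8″ = 16.13333′; 175 + 16.13333/60 = 175.268889
  E ⇒ keep positive
Point 2:
  Latitude: 52′ + 46.8″ = 52.78000′; 0 + 52.78000/60 = 0.879667
  N → positive
  Longitude: 85 + 59/60 + 8/3600 = 85.985556
  W → negative
Point 3:
  Latitude: 5° + 10/60 + 52/3600 = 5 + 0.166667 + 0.014444 = 5.181111
  S ⇒ negate
  Lon: 0° + 20/60 + 25.6/3600 = 0 + 0.333333 + 0.007111 = 0.340444
  W → negative
Point 4:
  Latitude: 5 + 58/60 + 0.5/3600 = 5.966806
  N ⇒ keep positive
  λ: 20′ + 14.8″ = 20.24667′; 150 + 20.24667/60 = 150.337444
  hemisphere W, so the sign is −
Point 5:
  Latitude: 21 + 59/60 + 54/3600 = 21.998333
  N → positive
  λ: 72° + 1/60 + 25/3600 = 72 + 0.016667 + 0.006944 = 72.023611
  hemisphere W, so the sign is −
Point 6:
  φ: 30′ + 39.48″ = 30.65800′; 3 + 30.65800/60 = 3.510967
  N → positive
  λ: 2 + 9/60 + 55/3600 = 2.165278
  E → positive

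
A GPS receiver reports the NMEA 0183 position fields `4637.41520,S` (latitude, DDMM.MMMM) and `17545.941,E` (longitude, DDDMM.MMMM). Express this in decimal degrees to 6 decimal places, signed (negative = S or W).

φ: degrees = first 2 digits = 46, minutes = 37.4152; 46 + 37.4152/60 = 46.6235867
S ⇒ negate
Longitude: degrees = first 3 digits = 175, minutes = 45.941; 175 + 45.941/60 = 175.7656833
E ⇒ keep positive

-46.623587, 175.765683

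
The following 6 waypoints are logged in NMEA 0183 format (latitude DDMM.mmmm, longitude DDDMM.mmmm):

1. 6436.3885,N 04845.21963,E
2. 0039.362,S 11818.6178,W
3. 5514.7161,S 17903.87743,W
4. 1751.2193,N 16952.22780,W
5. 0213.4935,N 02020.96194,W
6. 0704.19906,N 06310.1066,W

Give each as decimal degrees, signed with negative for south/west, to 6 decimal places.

Point 1:
  Lat: split at 2 digits → 64° and 36.3885′; 64 + 36.3885/60 = 64.6064750
  N → positive
  Lon: degrees = first 3 digits = 48, minutes = 45.21963; 48 + 45.21963/60 = 48.7536605
  E → positive
Point 2:
  Lat: degrees = first 2 digits = 0, minutes = 39.362; 0 + 39.362/60 = 0.6560333
  S ⇒ negate
  Lon: split at 3 digits → 118° and 18.6178′; 118 + 18.6178/60 = 118.3102967
  W → negative
Point 3:
  Latitude: split at 2 digits → 55° and 14.7161′; 55 + 14.7161/60 = 55.2452683
  S ⇒ negate
  Lon: degrees = first 3 digits = 179, minutes = 3.87743; 179 + 3.87743/60 = 179.0646238
  W → negative
Point 4:
  Latitude: split at 2 digits → 17° and 51.2193′; 17 + 51.2193/60 = 17.8536550
  N → positive
  Longitude: degrees = first 3 digits = 169, minutes = 52.2278; 169 + 52.2278/60 = 169.8704633
  W ⇒ negate
Point 5:
  Lat: degrees = first 2 digits = 2, minutes = 13.4935; 2 + 13.4935/60 = 2.2248917
  N → positive
  Lon: split at 3 digits → 020° and 20.96194′; 20 + 20.96194/60 = 20.3493657
  hemisphere W, so the sign is −
Point 6:
  Lat: degrees = first 2 digits = 7, minutes = 4.19906; 7 + 4.19906/60 = 7.0699843
  N → positive
  Longitude: degrees = first 3 digits = 63, minutes = 10.1066; 63 + 10.1066/60 = 63.1684433
  W → negative

1. 64.606475, 48.753661
2. -0.656033, -118.310297
3. -55.245268, -179.064624
4. 17.853655, -169.870463
5. 2.224892, -20.349366
6. 7.069984, -63.168443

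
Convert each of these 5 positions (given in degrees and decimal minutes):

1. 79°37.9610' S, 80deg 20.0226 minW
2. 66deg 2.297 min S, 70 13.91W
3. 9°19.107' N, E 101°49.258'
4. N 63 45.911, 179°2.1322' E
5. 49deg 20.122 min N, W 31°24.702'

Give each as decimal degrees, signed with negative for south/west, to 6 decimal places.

Point 1:
  Lat: 79 + 37.961/60 = 79.6326833
  hemisphere S, so the sign is −
  λ: 20.0226′ = 0.333710°; total 80.3337100
  W → negative
Point 2:
  φ: 2.297′ = 0.038283°; total 66.0382833
  S ⇒ negate
  Lon: 70 + 13.91/60 = 70.2318333
  hemisphere W, so the sign is −
Point 3:
  Latitude: 9 + 19.107/60 = 9.3184500
  N → positive
  Longitude: 101 + 49.258/60 = 101.8209667
  E → positive
Point 4:
  Lat: 63 + 45.911/60 = 63.7651833
  N ⇒ keep positive
  Lon: 2.1322′ = 0.035537°; total 179.0355367
  E ⇒ keep positive
Point 5:
  φ: 20.122′ = 0.335367°; total 49.3353667
  N → positive
  Longitude: 31 + 24.702/60 = 31.4117000
  W ⇒ negate

1. -79.632683, -80.333710
2. -66.038283, -70.231833
3. 9.318450, 101.820967
4. 63.765183, 179.035537
5. 49.335367, -31.411700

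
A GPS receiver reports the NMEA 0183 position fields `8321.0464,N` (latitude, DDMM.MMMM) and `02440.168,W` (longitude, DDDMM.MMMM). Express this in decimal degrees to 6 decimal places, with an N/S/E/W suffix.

83.350773° N, 24.669467° W

φ: split at 2 digits → 83° and 21.0464′; 83 + 21.0464/60 = 83.3507733
λ: degrees = first 3 digits = 24, minutes = 40.168; 24 + 40.168/60 = 24.6694667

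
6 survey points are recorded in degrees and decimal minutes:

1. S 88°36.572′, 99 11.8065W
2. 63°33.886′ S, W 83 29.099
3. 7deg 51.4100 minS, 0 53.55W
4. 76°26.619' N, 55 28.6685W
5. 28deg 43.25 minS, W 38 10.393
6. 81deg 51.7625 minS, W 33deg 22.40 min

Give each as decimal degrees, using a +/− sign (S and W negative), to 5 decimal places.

Point 1:
  Latitude: 88 + 36.572/60 = 88.609533
  hemisphere S, so the sign is −
  λ: 99 + 11.8065/60 = 99.196775
  W ⇒ negate
Point 2:
  φ: 33.886′ = 0.564767°; total 63.564767
  hemisphere S, so the sign is −
  λ: 83 + 29.099/60 = 83.484983
  hemisphere W, so the sign is −
Point 3:
  φ: 7 + 51.41/60 = 7.856833
  hemisphere S, so the sign is −
  Lon: 0 + 53.55/60 = 0.892500
  hemisphere W, so the sign is −
Point 4:
  Lat: 26.619′ = 0.443650°; total 76.443650
  N ⇒ keep positive
  Lon: 55 + 28.6685/60 = 55.477808
  hemisphere W, so the sign is −
Point 5:
  Latitude: 28 + 43.25/60 = 28.720833
  hemisphere S, so the sign is −
  λ: 38 + 10.393/60 = 38.173217
  hemisphere W, so the sign is −
Point 6:
  Lat: 81 + 51.7625/60 = 81.862708
  S ⇒ negate
  λ: 33 + 22.4/60 = 33.373333
  hemisphere W, so the sign is −

1. -88.60953, -99.19678
2. -63.56477, -83.48498
3. -7.85683, -0.89250
4. 76.44365, -55.47781
5. -28.72083, -38.17322
6. -81.86271, -33.37333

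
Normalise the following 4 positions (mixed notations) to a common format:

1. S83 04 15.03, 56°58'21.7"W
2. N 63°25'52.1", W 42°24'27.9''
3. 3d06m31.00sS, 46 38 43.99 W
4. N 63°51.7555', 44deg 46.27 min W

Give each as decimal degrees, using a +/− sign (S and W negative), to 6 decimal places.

Point 1:
  Latitude: 4′ + 15.03″ = 4.25050′; 83 + 4.25050/60 = 83.0708417
  S → negative
  Lon: 56° + 58/60 + 21.7/3600 = 56 + 0.966667 + 0.006028 = 56.9726944
  W ⇒ negate
Point 2:
  Lat: 63 + 25/60 + 52.1/3600 = 63.4311389
  N → positive
  λ: 24′ + 27.9″ = 24.46500′; 42 + 24.46500/60 = 42.4077500
  W ⇒ negate
Point 3:
  Lat: 6′ + 31″ = 6.51667′; 3 + 6.51667/60 = 3.1086111
  hemisphere S, so the sign is −
  Lon: 38′ + 43.99″ = 38.73317′; 46 + 38.73317/60 = 46.6455528
  W ⇒ negate
Point 4:
  Lat: 63 + 51.7555/60 = 63.8625917
  N → positive
  λ: 46.27′ = 0.771167°; total 44.7711667
  hemisphere W, so the sign is −

1. -83.070842, -56.972694
2. 63.431139, -42.407750
3. -3.108611, -46.645553
4. 63.862592, -44.771167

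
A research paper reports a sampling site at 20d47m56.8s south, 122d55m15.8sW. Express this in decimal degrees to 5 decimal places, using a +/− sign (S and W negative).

φ: 20° + 47/60 + 56.8/3600 = 20 + 0.783333 + 0.015778 = 20.799111
hemisphere S, so the sign is −
Lon: 55′ + 15.8″ = 55.26333′; 122 + 55.26333/60 = 122.921056
hemisphere W, so the sign is −

-20.79911, -122.92106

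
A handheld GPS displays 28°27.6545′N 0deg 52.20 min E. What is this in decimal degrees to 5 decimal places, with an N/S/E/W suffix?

28.46091° N, 0.87000° E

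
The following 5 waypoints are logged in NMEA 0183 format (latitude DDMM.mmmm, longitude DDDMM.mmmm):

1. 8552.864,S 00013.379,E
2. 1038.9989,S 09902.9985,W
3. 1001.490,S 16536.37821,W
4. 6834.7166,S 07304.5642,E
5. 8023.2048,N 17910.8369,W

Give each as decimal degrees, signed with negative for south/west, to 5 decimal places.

Point 1:
  Lat: split at 2 digits → 85° and 52.864′; 85 + 52.864/60 = 85.881067
  S ⇒ negate
  Longitude: degrees = first 3 digits = 0, minutes = 13.379; 0 + 13.379/60 = 0.222983
  E ⇒ keep positive
Point 2:
  Latitude: degrees = first 2 digits = 10, minutes = 38.9989; 10 + 38.9989/60 = 10.649982
  S ⇒ negate
  Lon: degrees = first 3 digits = 99, minutes = 2.9985; 99 + 2.9985/60 = 99.049975
  W ⇒ negate
Point 3:
  φ: split at 2 digits → 10° and 1.49′; 10 + 1.49/60 = 10.024833
  hemisphere S, so the sign is −
  Longitude: split at 3 digits → 165° and 36.37821′; 165 + 36.37821/60 = 165.606304
  hemisphere W, so the sign is −
Point 4:
  φ: split at 2 digits → 68° and 34.7166′; 68 + 34.7166/60 = 68.578610
  S → negative
  Longitude: split at 3 digits → 073° and 4.5642′; 73 + 4.5642/60 = 73.076070
  E ⇒ keep positive
Point 5:
  Latitude: degrees = first 2 digits = 80, minutes = 23.2048; 80 + 23.2048/60 = 80.386747
  N → positive
  λ: split at 3 digits → 179° and 10.8369′; 179 + 10.8369/60 = 179.180615
  W ⇒ negate

1. -85.88107, 0.22298
2. -10.64998, -99.04998
3. -10.02483, -165.60630
4. -68.57861, 73.07607
5. 80.38675, -179.18062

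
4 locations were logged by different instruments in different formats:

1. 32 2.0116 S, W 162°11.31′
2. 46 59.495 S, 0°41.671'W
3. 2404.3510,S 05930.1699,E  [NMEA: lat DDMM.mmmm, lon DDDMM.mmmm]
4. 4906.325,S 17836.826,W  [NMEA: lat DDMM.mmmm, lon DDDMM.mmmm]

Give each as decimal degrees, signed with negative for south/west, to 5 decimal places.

1. -32.03353, -162.18850
2. -46.99158, -0.69452
3. -24.07252, 59.50283
4. -49.10542, -178.61377

Point 1:
  Lat: 32 + 2.0116/60 = 32.033527
  S ⇒ negate
  λ: 11.31′ = 0.188500°; total 162.188500
  hemisphere W, so the sign is −
Point 2:
  φ: 46 + 59.495/60 = 46.991583
  S ⇒ negate
  λ: 0 + 41.671/60 = 0.694517
  W ⇒ negate
Point 3:
  Lat: degrees = first 2 digits = 24, minutes = 4.351; 24 + 4.351/60 = 24.072517
  S → negative
  λ: degrees = first 3 digits = 59, minutes = 30.1699; 59 + 30.1699/60 = 59.502832
  E ⇒ keep positive
Point 4:
  Lat: split at 2 digits → 49° and 6.325′; 49 + 6.325/60 = 49.105417
  S ⇒ negate
  Lon: split at 3 digits → 178° and 36.826′; 178 + 36.826/60 = 178.613767
  hemisphere W, so the sign is −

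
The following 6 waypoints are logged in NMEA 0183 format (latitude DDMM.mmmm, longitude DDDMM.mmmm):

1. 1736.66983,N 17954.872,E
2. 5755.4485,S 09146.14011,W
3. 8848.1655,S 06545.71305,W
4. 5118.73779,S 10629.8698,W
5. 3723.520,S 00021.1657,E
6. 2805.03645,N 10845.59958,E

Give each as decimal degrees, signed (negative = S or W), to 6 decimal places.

Point 1:
  Lat: degrees = first 2 digits = 17, minutes = 36.66983; 17 + 36.66983/60 = 17.6111638
  N → positive
  λ: split at 3 digits → 179° and 54.872′; 179 + 54.872/60 = 179.9145333
  E ⇒ keep positive
Point 2:
  Latitude: degrees = first 2 digits = 57, minutes = 55.4485; 57 + 55.4485/60 = 57.9241417
  hemisphere S, so the sign is −
  λ: degrees = first 3 digits = 91, minutes = 46.14011; 91 + 46.14011/60 = 91.7690018
  W ⇒ negate
Point 3:
  Lat: split at 2 digits → 88° and 48.1655′; 88 + 48.1655/60 = 88.8027583
  hemisphere S, so the sign is −
  Longitude: degrees = first 3 digits = 65, minutes = 45.71305; 65 + 45.71305/60 = 65.7618842
  hemisphere W, so the sign is −
Point 4:
  Lat: degrees = first 2 digits = 51, minutes = 18.73779; 51 + 18.73779/60 = 51.3122965
  hemisphere S, so the sign is −
  Longitude: degrees = first 3 digits = 106, minutes = 29.8698; 106 + 29.8698/60 = 106.4978300
  hemisphere W, so the sign is −
Point 5:
  Lat: split at 2 digits → 37° and 23.52′; 37 + 23.52/60 = 37.3920000
  hemisphere S, so the sign is −
  Lon: split at 3 digits → 000° and 21.1657′; 0 + 21.1657/60 = 0.3527617
  E ⇒ keep positive
Point 6:
  Latitude: split at 2 digits → 28° and 5.03645′; 28 + 5.03645/60 = 28.0839408
  N ⇒ keep positive
  λ: degrees = first 3 digits = 108, minutes = 45.59958; 108 + 45.59958/60 = 108.7599930
  E ⇒ keep positive

1. 17.611164, 179.914533
2. -57.924142, -91.769002
3. -88.802758, -65.761884
4. -51.312297, -106.497830
5. -37.392000, 0.352762
6. 28.083941, 108.759993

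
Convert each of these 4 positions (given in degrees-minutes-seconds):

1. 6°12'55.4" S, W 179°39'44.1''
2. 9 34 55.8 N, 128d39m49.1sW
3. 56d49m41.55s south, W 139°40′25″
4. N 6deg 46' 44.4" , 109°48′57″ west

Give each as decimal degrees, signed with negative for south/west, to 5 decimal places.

1. -6.21539, -179.66225
2. 9.58217, -128.66364
3. -56.82821, -139.67361
4. 6.77900, -109.81583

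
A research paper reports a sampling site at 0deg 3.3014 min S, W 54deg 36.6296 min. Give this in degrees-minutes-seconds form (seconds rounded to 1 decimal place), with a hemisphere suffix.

φ: fractional minutes 0.30140 × 60 = 18.084″
Longitude: 36.62960′ → 36′ and 0.62960 × 60 = 37.776″

0°03′18.1″ S, 54°36′37.8″ W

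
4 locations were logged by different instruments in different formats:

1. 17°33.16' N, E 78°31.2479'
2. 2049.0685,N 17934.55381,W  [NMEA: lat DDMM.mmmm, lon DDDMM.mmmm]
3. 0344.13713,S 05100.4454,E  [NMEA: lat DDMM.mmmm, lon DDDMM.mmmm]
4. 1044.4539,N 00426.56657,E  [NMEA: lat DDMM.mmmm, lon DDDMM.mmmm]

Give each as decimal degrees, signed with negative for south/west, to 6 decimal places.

1. 17.552667, 78.520798
2. 20.817808, -179.575897
3. -3.735619, 51.007423
4. 10.740898, 4.442776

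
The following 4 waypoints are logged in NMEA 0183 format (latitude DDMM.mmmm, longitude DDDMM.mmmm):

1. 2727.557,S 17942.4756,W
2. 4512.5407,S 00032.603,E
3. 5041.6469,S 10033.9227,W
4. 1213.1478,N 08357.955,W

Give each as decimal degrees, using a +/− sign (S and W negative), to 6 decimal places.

Point 1:
  φ: degrees = first 2 digits = 27, minutes = 27.557; 27 + 27.557/60 = 27.4592833
  hemisphere S, so the sign is −
  Lon: degrees = first 3 digits = 179, minutes = 42.4756; 179 + 42.4756/60 = 179.7079267
  W ⇒ negate
Point 2:
  Latitude: degrees = first 2 digits = 45, minutes = 12.5407; 45 + 12.5407/60 = 45.2090117
  S ⇒ negate
  Longitude: degrees = first 3 digits = 0, minutes = 32.603; 0 + 32.603/60 = 0.5433833
  E → positive
Point 3:
  φ: split at 2 digits → 50° and 41.6469′; 50 + 41.6469/60 = 50.6941150
  S ⇒ negate
  Lon: split at 3 digits → 100° and 33.9227′; 100 + 33.9227/60 = 100.5653783
  W → negative
Point 4:
  Latitude: degrees = first 2 digits = 12, minutes = 13.1478; 12 + 13.1478/60 = 12.2191300
  N ⇒ keep positive
  λ: split at 3 digits → 083° and 57.955′; 83 + 57.955/60 = 83.9659167
  W ⇒ negate

1. -27.459283, -179.707927
2. -45.209012, 0.543383
3. -50.694115, -100.565378
4. 12.219130, -83.965917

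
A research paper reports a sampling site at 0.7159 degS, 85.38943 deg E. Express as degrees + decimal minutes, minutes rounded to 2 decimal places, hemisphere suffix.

Latitude: fractional part 0.715900 → 42.9540 minutes
Longitude: 85° + 0.389430 × 60 = 85° 23.3658′

0° 42.95′ S, 85° 23.37′ E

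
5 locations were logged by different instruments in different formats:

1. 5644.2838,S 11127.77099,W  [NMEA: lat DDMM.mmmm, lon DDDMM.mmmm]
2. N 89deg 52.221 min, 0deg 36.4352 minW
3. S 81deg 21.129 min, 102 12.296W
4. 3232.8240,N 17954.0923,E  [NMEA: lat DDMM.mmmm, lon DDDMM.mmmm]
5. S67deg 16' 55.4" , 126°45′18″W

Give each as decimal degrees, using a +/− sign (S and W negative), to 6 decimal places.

Point 1:
  Latitude: split at 2 digits → 56° and 44.2838′; 56 + 44.2838/60 = 56.7380633
  hemisphere S, so the sign is −
  λ: degrees = first 3 digits = 111, minutes = 27.77099; 111 + 27.77099/60 = 111.4628498
  W → negative
Point 2:
  φ: 89 + 52.221/60 = 89.8703500
  N ⇒ keep positive
  λ: 36.4352′ = 0.607253°; total 0.6072533
  W → negative
Point 3:
  Latitude: 21.129′ = 0.352150°; total 81.3521500
  S → negative
  λ: 12.296′ = 0.204933°; total 102.2049333
  W → negative
Point 4:
  Lat: degrees = first 2 digits = 32, minutes = 32.824; 32 + 32.824/60 = 32.5470667
  N ⇒ keep positive
  Lon: split at 3 digits → 179° and 54.0923′; 179 + 54.0923/60 = 179.9015383
  E ⇒ keep positive
Point 5:
  φ: 67° + 16/60 + 55.4/3600 = 67 + 0.266667 + 0.015389 = 67.2820556
  hemisphere S, so the sign is −
  λ: 126 + 45/60 + 18/3600 = 126.7550000
  hemisphere W, so the sign is −

1. -56.738063, -111.462850
2. 89.870350, -0.607253
3. -81.352150, -102.204933
4. 32.547067, 179.901538
5. -67.282056, -126.755000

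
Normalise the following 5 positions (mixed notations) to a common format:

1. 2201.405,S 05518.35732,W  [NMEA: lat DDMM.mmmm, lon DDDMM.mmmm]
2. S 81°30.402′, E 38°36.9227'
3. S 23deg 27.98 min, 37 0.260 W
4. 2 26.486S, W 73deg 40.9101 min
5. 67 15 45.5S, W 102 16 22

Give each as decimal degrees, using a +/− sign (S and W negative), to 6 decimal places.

1. -22.023417, -55.305955
2. -81.506700, 38.615378
3. -23.466333, -37.004333
4. -2.441433, -73.681835
5. -67.262639, -102.272778

Point 1:
  φ: degrees = first 2 digits = 22, minutes = 1.405; 22 + 1.405/60 = 22.0234167
  S → negative
  Longitude: split at 3 digits → 055° and 18.35732′; 55 + 18.35732/60 = 55.3059553
  hemisphere W, so the sign is −
Point 2:
  Lat: 81 + 30.402/60 = 81.5067000
  S → negative
  λ: 38 + 36.9227/60 = 38.6153783
  E ⇒ keep positive
Point 3:
  φ: 23 + 27.98/60 = 23.4663333
  S → negative
  Lon: 0.26′ = 0.004333°; total 37.0043333
  hemisphere W, so the sign is −
Point 4:
  φ: 2 + 26.486/60 = 2.4414333
  hemisphere S, so the sign is −
  Longitude: 40.9101′ = 0.681835°; total 73.6818350
  W ⇒ negate
Point 5:
  φ: 67 + 15/60 + 45.5/3600 = 67.2626389
  hemisphere S, so the sign is −
  Longitude: 16′ + 22″ = 16.36667′; 102 + 16.36667/60 = 102.2727778
  W ⇒ negate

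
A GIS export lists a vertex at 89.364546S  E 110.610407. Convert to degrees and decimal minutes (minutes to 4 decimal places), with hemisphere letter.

Latitude: minutes = (89.364546 − 89) × 60 = 21.872760
Lon: 110° + 0.610407 × 60 = 110° 36.624420′

89° 21.8728′ S, 110° 36.6244′ E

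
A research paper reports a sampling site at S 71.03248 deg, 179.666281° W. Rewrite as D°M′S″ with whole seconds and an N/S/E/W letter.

Lat: 0.032480 × 60 = 1.94880′ → 1′, remainder × 60 = 56.93″
Lon: whole degrees 179; 39.97686′ → 39′ and 58.61″

71°01′57″ S, 179°39′59″ W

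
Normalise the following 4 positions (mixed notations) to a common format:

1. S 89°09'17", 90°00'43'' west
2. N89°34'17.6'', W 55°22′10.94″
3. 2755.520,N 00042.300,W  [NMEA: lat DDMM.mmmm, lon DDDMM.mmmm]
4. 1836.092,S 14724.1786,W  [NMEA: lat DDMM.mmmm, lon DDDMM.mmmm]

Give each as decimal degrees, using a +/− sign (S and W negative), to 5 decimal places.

Point 1:
  Latitude: 89° + 9/60 + 17/3600 = 89 + 0.150000 + 0.004722 = 89.154722
  S → negative
  Longitude: 90° + 0/60 + 43/3600 = 90 + 0.000000 + 0.011944 = 90.011944
  W → negative
Point 2:
  Latitude: 34′ + 17.6″ = 34.29333′; 89 + 34.29333/60 = 89.571556
  N ⇒ keep positive
  Longitude: 55 + 22/60 + 10.94/3600 = 55.369706
  W → negative
Point 3:
  φ: degrees = first 2 digits = 27, minutes = 55.52; 27 + 55.52/60 = 27.925333
  N → positive
  Lon: degrees = first 3 digits = 0, minutes = 42.3; 0 + 42.3/60 = 0.705000
  W ⇒ negate
Point 4:
  Lat: degrees = first 2 digits = 18, minutes = 36.092; 18 + 36.092/60 = 18.601533
  hemisphere S, so the sign is −
  λ: split at 3 digits → 147° and 24.1786′; 147 + 24.1786/60 = 147.402977
  W → negative

1. -89.15472, -90.01194
2. 89.57156, -55.36971
3. 27.92533, -0.70500
4. -18.60153, -147.40298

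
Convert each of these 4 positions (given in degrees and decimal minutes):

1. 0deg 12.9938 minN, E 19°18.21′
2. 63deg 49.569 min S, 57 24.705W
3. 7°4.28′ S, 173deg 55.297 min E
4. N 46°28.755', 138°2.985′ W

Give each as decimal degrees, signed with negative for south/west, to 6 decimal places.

1. 0.216563, 19.303500
2. -63.826150, -57.411750
3. -7.071333, 173.921617
4. 46.479250, -138.049750

Point 1:
  Lat: 12.9938′ = 0.216563°; total 0.2165633
  N → positive
  Longitude: 19 + 18.21/60 = 19.3035000
  E → positive
Point 2:
  Lat: 49.569′ = 0.826150°; total 63.8261500
  S → negative
  Lon: 24.705′ = 0.411750°; total 57.4117500
  W → negative
Point 3:
  Lat: 7 + 4.28/60 = 7.0713333
  hemisphere S, so the sign is −
  λ: 55.297′ = 0.921617°; total 173.9216167
  E ⇒ keep positive
Point 4:
  Latitude: 46 + 28.755/60 = 46.4792500
  N → positive
  Lon: 138 + 2.985/60 = 138.0497500
  hemisphere W, so the sign is −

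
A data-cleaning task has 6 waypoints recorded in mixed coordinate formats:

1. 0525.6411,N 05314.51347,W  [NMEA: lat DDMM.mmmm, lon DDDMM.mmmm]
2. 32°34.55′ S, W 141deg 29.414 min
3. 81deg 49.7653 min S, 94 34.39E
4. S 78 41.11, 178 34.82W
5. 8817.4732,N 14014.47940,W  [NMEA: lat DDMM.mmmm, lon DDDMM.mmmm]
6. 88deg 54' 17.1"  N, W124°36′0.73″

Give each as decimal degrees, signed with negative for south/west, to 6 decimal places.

Point 1:
  Lat: degrees = first 2 digits = 5, minutes = 25.6411; 5 + 25.6411/60 = 5.4273517
  N ⇒ keep positive
  Longitude: split at 3 digits → 053° and 14.51347′; 53 + 14.51347/60 = 53.2418912
  hemisphere W, so the sign is −
Point 2:
  Lat: 34.55′ = 0.575833°; total 32.5758333
  S → negative
  Longitude: 141 + 29.414/60 = 141.4902333
  W ⇒ negate
Point 3:
  Lat: 81 + 49.7653/60 = 81.8294217
  hemisphere S, so the sign is −
  Longitude: 94 + 34.39/60 = 94.5731667
  E → positive
Point 4:
  φ: 78 + 41.11/60 = 78.6851667
  S ⇒ negate
  Lon: 178 + 34.82/60 = 178.5803333
  W ⇒ negate
Point 5:
  Lat: degrees = first 2 digits = 88, minutes = 17.4732; 88 + 17.4732/60 = 88.2912200
  N → positive
  Longitude: degrees = first 3 digits = 140, minutes = 14.4794; 140 + 14.4794/60 = 140.2413233
  hemisphere W, so the sign is −
Point 6:
  Latitude: 54′ + 17.1″ = 54.28500′; 88 + 54.28500/60 = 88.9047500
  N ⇒ keep positive
  Lon: 124 + 36/60 + 0.73/3600 = 124.6002028
  hemisphere W, so the sign is −

1. 5.427352, -53.241891
2. -32.575833, -141.490233
3. -81.829422, 94.573167
4. -78.685167, -178.580333
5. 88.291220, -140.241323
6. 88.904750, -124.600203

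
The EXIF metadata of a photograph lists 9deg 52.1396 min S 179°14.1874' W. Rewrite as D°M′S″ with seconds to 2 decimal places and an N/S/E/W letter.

9°52′8.38″ S, 179°14′11.24″ W

Latitude: fractional minutes 0.13960 × 60 = 8.3760″
λ: 14.18740′ → 14′ and 0.18740 × 60 = 11.2440″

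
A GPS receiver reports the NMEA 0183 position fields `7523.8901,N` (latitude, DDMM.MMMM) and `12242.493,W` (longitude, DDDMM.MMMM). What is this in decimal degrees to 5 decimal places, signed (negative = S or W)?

Lat: split at 2 digits → 75° and 23.8901′; 75 + 23.8901/60 = 75.398168
N → positive
Longitude: split at 3 digits → 122° and 42.493′; 122 + 42.493/60 = 122.708217
W → negative

75.39817, -122.70822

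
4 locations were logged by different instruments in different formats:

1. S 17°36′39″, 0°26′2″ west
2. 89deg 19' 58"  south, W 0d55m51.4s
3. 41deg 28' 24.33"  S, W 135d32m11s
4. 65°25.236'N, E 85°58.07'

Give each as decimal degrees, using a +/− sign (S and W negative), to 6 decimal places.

1. -17.610833, -0.433889
2. -89.332778, -0.930944
3. -41.473425, -135.536389
4. 65.420600, 85.967833

Point 1:
  φ: 17° + 36/60 + 39/3600 = 17 + 0.600000 + 0.010833 = 17.6108333
  S → negative
  Lon: 0 + 26/60 + 2/3600 = 0.4338889
  W → negative
Point 2:
  Lat: 89° + 19/60 + 58/3600 = 89 + 0.316667 + 0.016111 = 89.3327778
  S → negative
  Longitude: 0° + 55/60 + 51.4/3600 = 0 + 0.916667 + 0.014278 = 0.9309444
  W ⇒ negate
Point 3:
  Lat: 28′ + 24.33″ = 28.40550′; 41 + 28.40550/60 = 41.4734250
  hemisphere S, so the sign is −
  λ: 32′ + 11″ = 32.18333′; 135 + 32.18333/60 = 135.5363889
  W → negative
Point 4:
  Lat: 25.236′ = 0.420600°; total 65.4206000
  N ⇒ keep positive
  Longitude: 85 + 58.07/60 = 85.9678333
  E ⇒ keep positive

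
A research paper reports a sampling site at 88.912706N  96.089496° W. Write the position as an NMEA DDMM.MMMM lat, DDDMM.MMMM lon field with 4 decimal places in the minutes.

8854.7624,N / 09605.3698,W

Latitude: minutes = (88.912706 − 88) × 60 = 54.762360
λ: minutes = (96.089496 − 96) × 60 = 5.369760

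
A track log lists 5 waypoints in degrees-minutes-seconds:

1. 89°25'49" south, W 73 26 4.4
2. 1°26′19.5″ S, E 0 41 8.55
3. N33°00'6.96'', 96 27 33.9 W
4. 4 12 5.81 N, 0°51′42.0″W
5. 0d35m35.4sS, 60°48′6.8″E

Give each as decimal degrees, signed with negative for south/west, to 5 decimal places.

1. -89.43028, -73.43456
2. -1.43875, 0.68571
3. 33.00193, -96.45942
4. 4.20161, -0.86167
5. -0.59317, 60.80189

Point 1:
  Latitude: 89° + 25/60 + 49/3600 = 89 + 0.416667 + 0.013611 = 89.430278
  S ⇒ negate
  λ: 73 + 26/60 + 4.4/3600 = 73.434556
  W → negative
Point 2:
  φ: 26′ + 19.5″ = 26.32500′; 1 + 26.32500/60 = 1.438750
  hemisphere S, so the sign is −
  λ: 41′ + 8.55″ = 41.14250′; 0 + 41.14250/60 = 0.685708
  E → positive
Point 3:
  Lat: 0′ + 6.96″ = 0.11600′; 33 + 0.11600/60 = 33.001933
  N ⇒ keep positive
  Longitude: 96° + 27/60 + 33.9/3600 = 96 + 0.450000 + 0.009417 = 96.459417
  W ⇒ negate
Point 4:
  Latitude: 12′ + 5.81″ = 12.09683′; 4 + 12.09683/60 = 4.201614
  N ⇒ keep positive
  Lon: 51′ + 42″ = 51.70000′; 0 + 51.70000/60 = 0.861667
  W ⇒ negate
Point 5:
  Lat: 0 + 35/60 + 35.4/3600 = 0.593167
  hemisphere S, so the sign is −
  Lon: 48′ + 6.8″ = 48.11333′; 60 + 48.11333/60 = 60.801889
  E ⇒ keep positive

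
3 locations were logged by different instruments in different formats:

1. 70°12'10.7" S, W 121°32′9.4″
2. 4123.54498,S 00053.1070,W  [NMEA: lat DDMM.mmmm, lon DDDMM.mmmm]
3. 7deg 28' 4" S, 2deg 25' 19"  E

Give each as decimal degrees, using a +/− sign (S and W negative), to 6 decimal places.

1. -70.202972, -121.535944
2. -41.392416, -0.885117
3. -7.467778, 2.421944

Point 1:
  Lat: 70° + 12/60 + 10.7/3600 = 70 + 0.200000 + 0.002972 = 70.2029722
  hemisphere S, so the sign is −
  λ: 121 + 32/60 + 9.4/3600 = 121.5359444
  W ⇒ negate
Point 2:
  φ: degrees = first 2 digits = 41, minutes = 23.54498; 41 + 23.54498/60 = 41.3924163
  S ⇒ negate
  Longitude: split at 3 digits → 000° and 53.107′; 0 + 53.107/60 = 0.8851167
  hemisphere W, so the sign is −
Point 3:
  Lat: 7° + 28/60 + 4/3600 = 7 + 0.466667 + 0.001111 = 7.4677778
  S → negative
  Longitude: 2 + 25/60 + 19/3600 = 2.4219444
  E → positive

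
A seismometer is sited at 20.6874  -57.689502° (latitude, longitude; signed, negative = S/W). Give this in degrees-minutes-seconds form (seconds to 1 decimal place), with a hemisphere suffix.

Latitude: whole degrees 20; 41.24400′ → 41′ and 14.640″
Longitude is negative → W; |value| = 57.689502
λ: 0.689502 × 60 = 41.37012′ → 41′, remainder × 60 = 22.207″

20°41′14.6″ N, 57°41′22.2″ W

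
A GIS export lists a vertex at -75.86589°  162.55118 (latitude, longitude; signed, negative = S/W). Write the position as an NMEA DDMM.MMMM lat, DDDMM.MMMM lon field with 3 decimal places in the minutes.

Latitude is negative → S; |value| = 75.865890
Latitude: 75° + 0.865890 × 60 = 75° 51.95340′
Lon: minutes = (162.551180 − 162) × 60 = 33.07080

7551.953,S / 16233.071,E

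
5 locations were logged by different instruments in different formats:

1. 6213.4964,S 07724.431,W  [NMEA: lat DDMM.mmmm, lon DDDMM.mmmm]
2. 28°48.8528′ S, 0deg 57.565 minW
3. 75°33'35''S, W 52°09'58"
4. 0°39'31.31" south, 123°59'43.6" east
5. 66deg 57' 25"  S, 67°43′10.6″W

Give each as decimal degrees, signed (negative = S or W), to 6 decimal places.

1. -62.224940, -77.407183
2. -28.814213, -0.959417
3. -75.559722, -52.166111
4. -0.658697, 123.995444
5. -66.956944, -67.719611

Point 1:
  φ: split at 2 digits → 62° and 13.4964′; 62 + 13.4964/60 = 62.2249400
  S → negative
  Longitude: split at 3 digits → 077° and 24.431′; 77 + 24.431/60 = 77.4071833
  hemisphere W, so the sign is −
Point 2:
  Latitude: 48.8528′ = 0.814213°; total 28.8142133
  hemisphere S, so the sign is −
  Longitude: 57.565′ = 0.959417°; total 0.9594167
  W ⇒ negate
Point 3:
  φ: 33′ + 35″ = 33.58333′; 75 + 33.58333/60 = 75.5597222
  S → negative
  Lon: 52 + 9/60 + 58/3600 = 52.1661111
  W → negative
Point 4:
  Latitude: 0° + 39/60 + 31.31/3600 = 0 + 0.650000 + 0.008697 = 0.6586972
  hemisphere S, so the sign is −
  Longitude: 59′ + 43.6″ = 59.72667′; 123 + 59.72667/60 = 123.9954444
  E → positive
Point 5:
  Latitude: 66 + 57/60 + 25/3600 = 66.9569444
  S ⇒ negate
  Lon: 67 + 43/60 + 10.6/3600 = 67.7196111
  hemisphere W, so the sign is −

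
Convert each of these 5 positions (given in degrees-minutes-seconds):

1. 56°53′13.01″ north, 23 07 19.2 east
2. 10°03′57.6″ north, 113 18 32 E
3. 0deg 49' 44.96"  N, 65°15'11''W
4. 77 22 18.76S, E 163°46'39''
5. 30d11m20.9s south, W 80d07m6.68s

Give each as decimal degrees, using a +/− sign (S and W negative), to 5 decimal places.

1. 56.88695, 23.12200
2. 10.06600, 113.30889
3. 0.82916, -65.25306
4. -77.37188, 163.77750
5. -30.18914, -80.11852

Point 1:
  Latitude: 56° + 53/60 + 13.01/3600 = 56 + 0.883333 + 0.003614 = 56.886947
  N → positive
  Lon: 23° + 7/60 + 19.2/3600 = 23 + 0.116667 + 0.005333 = 23.122000
  E → positive
Point 2:
  φ: 10° + 3/60 + 57.6/3600 = 10 + 0.050000 + 0.016000 = 10.066000
  N ⇒ keep positive
  λ: 113 + 18/60 + 32/3600 = 113.308889
  E → positive
Point 3:
  Latitude: 0° + 49/60 + 44.96/3600 = 0 + 0.816667 + 0.012489 = 0.829156
  N → positive
  Lon: 15′ + 11″ = 15.18333′; 65 + 15.18333/60 = 65.253056
  W ⇒ negate
Point 4:
  Latitude: 77° + 22/60 + 18.76/3600 = 77 + 0.366667 + 0.005211 = 77.371878
  hemisphere S, so the sign is −
  Longitude: 46′ + 39″ = 46.65000′; 163 + 46.65000/60 = 163.777500
  E ⇒ keep positive
Point 5:
  Lat: 30 + 11/60 + 20.9/3600 = 30.189139
  hemisphere S, so the sign is −
  λ: 7′ + 6.68″ = 7.11133′; 80 + 7.11133/60 = 80.118522
  hemisphere W, so the sign is −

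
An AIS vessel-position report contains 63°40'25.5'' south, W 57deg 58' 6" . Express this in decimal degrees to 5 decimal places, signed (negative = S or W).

-63.67375, -57.96833

φ: 63° + 40/60 + 25.5/3600 = 63 + 0.666667 + 0.007083 = 63.673750
S ⇒ negate
λ: 58′ + 6″ = 58.10000′; 57 + 58.10000/60 = 57.968333
W ⇒ negate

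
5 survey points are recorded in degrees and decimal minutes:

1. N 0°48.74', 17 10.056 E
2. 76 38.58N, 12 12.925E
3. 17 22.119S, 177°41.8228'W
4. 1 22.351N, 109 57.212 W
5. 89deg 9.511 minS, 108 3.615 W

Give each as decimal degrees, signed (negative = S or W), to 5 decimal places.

Point 1:
  Latitude: 0 + 48.74/60 = 0.812333
  N → positive
  λ: 17 + 10.056/60 = 17.167600
  E → positive
Point 2:
  Latitude: 38.58′ = 0.643000°; total 76.643000
  N ⇒ keep positive
  Longitude: 12.925′ = 0.215417°; total 12.215417
  E ⇒ keep positive
Point 3:
  Latitude: 22.119′ = 0.368650°; total 17.368650
  S → negative
  λ: 177 + 41.8228/60 = 177.697047
  W → negative
Point 4:
  φ: 1 + 22.351/60 = 1.372517
  N ⇒ keep positive
  Lon: 57.212′ = 0.953533°; total 109.953533
  W → negative
Point 5:
  Lat: 89 + 9.511/60 = 89.158517
  S ⇒ negate
  λ: 108 + 3.615/60 = 108.060250
  hemisphere W, so the sign is −

1. 0.81233, 17.16760
2. 76.64300, 12.21542
3. -17.36865, -177.69705
4. 1.37252, -109.95353
5. -89.15852, -108.06025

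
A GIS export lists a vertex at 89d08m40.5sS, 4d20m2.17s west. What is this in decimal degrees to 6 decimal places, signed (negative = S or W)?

-89.144583, -4.333936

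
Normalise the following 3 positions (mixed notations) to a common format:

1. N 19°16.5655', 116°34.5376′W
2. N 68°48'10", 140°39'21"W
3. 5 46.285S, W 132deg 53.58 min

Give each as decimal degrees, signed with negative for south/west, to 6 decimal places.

1. 19.276092, -116.575627
2. 68.802778, -140.655833
3. -5.771417, -132.893000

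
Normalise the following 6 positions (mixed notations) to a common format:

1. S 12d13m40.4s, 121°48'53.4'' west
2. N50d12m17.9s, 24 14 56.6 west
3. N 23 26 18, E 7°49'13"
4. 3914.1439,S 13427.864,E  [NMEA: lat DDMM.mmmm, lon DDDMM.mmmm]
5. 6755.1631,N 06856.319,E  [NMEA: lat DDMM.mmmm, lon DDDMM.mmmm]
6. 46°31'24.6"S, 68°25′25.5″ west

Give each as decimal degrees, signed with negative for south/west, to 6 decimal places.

1. -12.227889, -121.814833
2. 50.204972, -24.249056
3. 23.438333, 7.820278
4. -39.235732, 134.464400
5. 67.919385, 68.938650
6. -46.523500, -68.423750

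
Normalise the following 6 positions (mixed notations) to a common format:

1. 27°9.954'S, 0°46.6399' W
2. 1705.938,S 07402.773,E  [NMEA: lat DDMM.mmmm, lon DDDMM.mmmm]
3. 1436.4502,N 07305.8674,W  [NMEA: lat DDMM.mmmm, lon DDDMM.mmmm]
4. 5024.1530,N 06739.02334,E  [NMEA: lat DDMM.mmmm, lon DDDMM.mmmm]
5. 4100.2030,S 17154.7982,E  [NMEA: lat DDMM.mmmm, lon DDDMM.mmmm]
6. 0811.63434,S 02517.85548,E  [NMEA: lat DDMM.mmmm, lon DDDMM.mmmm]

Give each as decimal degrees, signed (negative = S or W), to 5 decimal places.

Point 1:
  Lat: 27 + 9.954/60 = 27.165900
  hemisphere S, so the sign is −
  Lon: 46.6399′ = 0.777332°; total 0.777332
  hemisphere W, so the sign is −
Point 2:
  φ: degrees = first 2 digits = 17, minutes = 5.938; 17 + 5.938/60 = 17.098967
  S ⇒ negate
  Longitude: split at 3 digits → 074° and 2.773′; 74 + 2.773/60 = 74.046217
  E → positive
Point 3:
  Lat: split at 2 digits → 14° and 36.4502′; 14 + 36.4502/60 = 14.607503
  N → positive
  Lon: degrees = first 3 digits = 73, minutes = 5.8674; 73 + 5.8674/60 = 73.097790
  W ⇒ negate
Point 4:
  Latitude: degrees = first 2 digits = 50, minutes = 24.153; 50 + 24.153/60 = 50.402550
  N → positive
  λ: degrees = first 3 digits = 67, minutes = 39.02334; 67 + 39.02334/60 = 67.650389
  E ⇒ keep positive
Point 5:
  φ: degrees = first 2 digits = 41, minutes = 0.203; 41 + 0.203/60 = 41.003383
  S → negative
  λ: degrees = first 3 digits = 171, minutes = 54.7982; 171 + 54.7982/60 = 171.913303
  E → positive
Point 6:
  Lat: degrees = first 2 digits = 8, minutes = 11.63434; 8 + 11.63434/60 = 8.193906
  S ⇒ negate
  Longitude: degrees = first 3 digits = 25, minutes = 17.85548; 25 + 17.85548/60 = 25.297591
  E → positive

1. -27.16590, -0.77733
2. -17.09897, 74.04622
3. 14.60750, -73.09779
4. 50.40255, 67.65039
5. -41.00338, 171.91330
6. -8.19391, 25.29759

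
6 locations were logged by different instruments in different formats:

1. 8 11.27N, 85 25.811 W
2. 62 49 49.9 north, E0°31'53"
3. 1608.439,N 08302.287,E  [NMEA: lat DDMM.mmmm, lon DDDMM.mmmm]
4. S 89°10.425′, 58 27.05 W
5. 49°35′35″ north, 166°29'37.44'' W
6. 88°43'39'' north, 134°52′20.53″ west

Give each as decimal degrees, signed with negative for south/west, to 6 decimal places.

Point 1:
  Latitude: 11.27′ = 0.187833°; total 8.1878333
  N ⇒ keep positive
  Lon: 85 + 25.811/60 = 85.4301833
  W → negative
Point 2:
  Lat: 62° + 49/60 + 49.9/3600 = 62 + 0.816667 + 0.013861 = 62.8305278
  N → positive
  λ: 31′ + 53″ = 31.88333′; 0 + 31.88333/60 = 0.5313889
  E → positive
Point 3:
  Lat: degrees = first 2 digits = 16, minutes = 8.439; 16 + 8.439/60 = 16.1406500
  N ⇒ keep positive
  Longitude: split at 3 digits → 083° and 2.287′; 83 + 2.287/60 = 83.0381167
  E → positive
Point 4:
  Lat: 10.425′ = 0.173750°; total 89.1737500
  hemisphere S, so the sign is −
  Longitude: 27.05′ = 0.450833°; total 58.4508333
  W → negative
Point 5:
  φ: 49° + 35/60 + 35/3600 = 49 + 0.583333 + 0.009722 = 49.5930556
  N ⇒ keep positive
  Longitude: 29′ + 37.44″ = 29.62400′; 166 + 29.62400/60 = 166.4937333
  hemisphere W, so the sign is −
Point 6:
  Latitude: 88° + 43/60 + 39/3600 = 88 + 0.716667 + 0.010833 = 88.7275000
  N ⇒ keep positive
  Longitude: 134 + 52/60 + 20.53/3600 = 134.8723694
  W ⇒ negate

1. 8.187833, -85.430183
2. 62.830528, 0.531389
3. 16.140650, 83.038117
4. -89.173750, -58.450833
5. 49.593056, -166.493733
6. 88.727500, -134.872369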